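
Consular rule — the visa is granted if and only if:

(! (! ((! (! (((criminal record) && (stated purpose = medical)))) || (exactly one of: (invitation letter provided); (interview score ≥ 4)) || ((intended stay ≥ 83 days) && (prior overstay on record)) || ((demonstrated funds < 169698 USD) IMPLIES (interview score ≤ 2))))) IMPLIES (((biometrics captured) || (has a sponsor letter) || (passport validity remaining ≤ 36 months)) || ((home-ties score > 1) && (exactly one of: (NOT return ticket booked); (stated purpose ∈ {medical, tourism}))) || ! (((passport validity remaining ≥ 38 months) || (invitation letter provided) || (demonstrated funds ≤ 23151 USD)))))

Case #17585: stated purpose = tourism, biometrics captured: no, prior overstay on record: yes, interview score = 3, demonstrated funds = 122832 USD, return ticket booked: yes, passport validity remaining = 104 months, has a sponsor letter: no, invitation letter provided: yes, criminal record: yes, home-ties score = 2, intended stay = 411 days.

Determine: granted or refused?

Granted

Atomic conditions:
  criminal record: yes → true
  stated purpose = medical: tourism == medical is false
  invitation letter provided: yes → true
  interview score ≥ 4: 3 ≥ 4 is false
  intended stay ≥ 83 days: 411 ≥ 83 is true
  prior overstay on record: yes → true
  demonstrated funds < 169698 USD: 122832 < 169698 is true
  interview score ≤ 2: 3 ≤ 2 is false
  biometrics captured: no → false
  has a sponsor letter: no → false
  passport validity remaining ≤ 36 months: 104 ≤ 36 is false
  home-ties score > 1: 2 > 1 is true
  NOT return ticket booked: yes → false
  stated purpose ∈ {medical, tourism}: tourism is in the set → true
  passport validity remaining ≥ 38 months: 104 ≥ 38 is true
  demonstrated funds ≤ 23151 USD: 122832 ≤ 23151 is false
Combine:
[1.1.1.1.1.1] true AND false = false
[1.1.1.1.1] NOT false = true
[1.1.1.1] NOT true = false
[1.1.1.2] exactly-one(true, false) = true
[1.1.1.3] true AND true = true
[1.1.1.4] true → false = false
[1.1.1] false OR true OR true OR false = true
[1.1] NOT true = false
[1] NOT false = true
[2.1] false OR false OR false = false
[2.2.2] exactly-one(false, true) = true
[2.2] true AND true = true
[2.3.1] true OR true OR false = true
[2.3] NOT true = false
[2] false OR true OR false = true
[root] true → true = true
Overall: true → granted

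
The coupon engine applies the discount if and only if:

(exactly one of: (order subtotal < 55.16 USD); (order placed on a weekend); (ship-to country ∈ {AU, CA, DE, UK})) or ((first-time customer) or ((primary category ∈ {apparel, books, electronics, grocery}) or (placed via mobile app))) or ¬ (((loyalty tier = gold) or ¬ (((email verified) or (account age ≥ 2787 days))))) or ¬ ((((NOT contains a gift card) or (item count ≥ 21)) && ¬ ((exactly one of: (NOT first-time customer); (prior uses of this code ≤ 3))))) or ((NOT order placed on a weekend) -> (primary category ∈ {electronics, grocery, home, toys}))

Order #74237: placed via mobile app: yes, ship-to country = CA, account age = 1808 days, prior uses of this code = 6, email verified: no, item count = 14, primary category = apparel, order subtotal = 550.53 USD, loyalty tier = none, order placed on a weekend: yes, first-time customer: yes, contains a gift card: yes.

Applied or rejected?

Applied

Atomic conditions:
  order subtotal < 55.16 USD: 550.53 < 55.16 is false
  order placed on a weekend: yes → true
  ship-to country ∈ {AU, CA, DE, UK}: CA is in the set → true
  first-time customer: yes → true
  primary category ∈ {apparel, books, electronics, grocery}: apparel is in the set → true
  placed via mobile app: yes → true
  loyalty tier = gold: none == gold is false
  email verified: no → false
  account age ≥ 2787 days: 1808 ≥ 2787 is false
  NOT contains a gift card: yes → false
  item count ≥ 21: 14 ≥ 21 is false
  NOT first-time customer: yes → false
  prior uses of this code ≤ 3: 6 ≤ 3 is false
  NOT order placed on a weekend: yes → false
  primary category ∈ {electronics, grocery, home, toys}: apparel is not in the set → false
Combine:
[1] exactly-one(false, true, true) = false
[2.2] true OR true = true
[2] true OR true = true
[3.1.2.1] false OR false = false
[3.1.2] NOT false = true
[3.1] false OR true = true
[3] NOT true = false
[4.1.1] false OR false = false
[4.1.2.1] exactly-one(false, false) = false
[4.1.2] NOT false = true
[4.1] false AND true = false
[4] NOT false = true
[5] false → false (antecedent false ⇒ implication holds) = true
[root] false OR true OR false OR true OR true = true
Overall: true → applied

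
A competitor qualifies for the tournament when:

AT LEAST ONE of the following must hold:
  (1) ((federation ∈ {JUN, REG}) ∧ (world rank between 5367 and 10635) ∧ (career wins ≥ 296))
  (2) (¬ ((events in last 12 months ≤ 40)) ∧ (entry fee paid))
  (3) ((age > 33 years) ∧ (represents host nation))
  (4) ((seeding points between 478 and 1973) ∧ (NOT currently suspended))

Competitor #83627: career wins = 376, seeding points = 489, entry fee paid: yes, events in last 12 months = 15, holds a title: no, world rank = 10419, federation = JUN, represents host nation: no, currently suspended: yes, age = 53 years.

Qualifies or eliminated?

Qualifies

Atomic conditions:
  federation ∈ {JUN, REG}: JUN is in the set → true
  world rank between 5367 and 10635: 10419 in [5367, 10635] is true
  career wins ≥ 296: 376 ≥ 296 is true
  events in last 12 months ≤ 40: 15 ≤ 40 is true
  entry fee paid: yes → true
  age > 33 years: 53 > 33 is true
  represents host nation: no → false
  seeding points between 478 and 1973: 489 in [478, 1973] is true
  NOT currently suspended: yes → false
Combine:
[1] true AND true AND true = true
[2.1] NOT true = false
[2] false AND true = false
[3] true AND false = false
[4] true AND false = false
[root] true OR false OR false OR false = true
Overall: true → qualifies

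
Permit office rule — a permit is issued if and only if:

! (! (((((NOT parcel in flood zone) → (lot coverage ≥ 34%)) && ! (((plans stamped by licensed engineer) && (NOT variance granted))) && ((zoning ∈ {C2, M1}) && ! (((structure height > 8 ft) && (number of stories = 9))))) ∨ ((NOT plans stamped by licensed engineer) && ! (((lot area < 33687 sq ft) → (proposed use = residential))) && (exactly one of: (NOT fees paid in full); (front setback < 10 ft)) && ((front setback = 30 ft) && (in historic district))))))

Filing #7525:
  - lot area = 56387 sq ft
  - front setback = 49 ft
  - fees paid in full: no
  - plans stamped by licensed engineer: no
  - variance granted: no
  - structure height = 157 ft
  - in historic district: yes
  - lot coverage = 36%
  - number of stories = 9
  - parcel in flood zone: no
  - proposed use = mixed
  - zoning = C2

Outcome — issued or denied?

Denied

Atomic conditions:
  NOT parcel in flood zone: no → true
  lot coverage ≥ 34%: 36 ≥ 34 is true
  plans stamped by licensed engineer: no → false
  NOT variance granted: no → true
  zoning ∈ {C2, M1}: C2 is in the set → true
  structure height > 8 ft: 157 > 8 is true
  number of stories = 9: 9 == 9 is true
  NOT plans stamped by licensed engineer: no → true
  lot area < 33687 sq ft: 56387 < 33687 is false
  proposed use = residential: mixed == residential is false
  NOT fees paid in full: no → true
  front setback < 10 ft: 49 < 10 is false
  front setback = 30 ft: 49 == 30 is false
  in historic district: yes → true
Combine:
[1.1.1.1] true → true = true
[1.1.1.2.1] false AND true = false
[1.1.1.2] NOT false = true
[1.1.1.3.2.1] true AND true = true
[1.1.1.3.2] NOT true = false
[1.1.1.3] true AND false = false
[1.1.1] true AND true AND false = false
[1.1.2.2.1] false → false (antecedent false ⇒ implication holds) = true
[1.1.2.2] NOT true = false
[1.1.2.3] exactly-one(true, false) = true
[1.1.2.4] false AND true = false
[1.1.2] true AND false AND true AND false = false
[1.1] false OR false = false
[1] NOT false = true
[root] NOT true = false
Overall: false → denied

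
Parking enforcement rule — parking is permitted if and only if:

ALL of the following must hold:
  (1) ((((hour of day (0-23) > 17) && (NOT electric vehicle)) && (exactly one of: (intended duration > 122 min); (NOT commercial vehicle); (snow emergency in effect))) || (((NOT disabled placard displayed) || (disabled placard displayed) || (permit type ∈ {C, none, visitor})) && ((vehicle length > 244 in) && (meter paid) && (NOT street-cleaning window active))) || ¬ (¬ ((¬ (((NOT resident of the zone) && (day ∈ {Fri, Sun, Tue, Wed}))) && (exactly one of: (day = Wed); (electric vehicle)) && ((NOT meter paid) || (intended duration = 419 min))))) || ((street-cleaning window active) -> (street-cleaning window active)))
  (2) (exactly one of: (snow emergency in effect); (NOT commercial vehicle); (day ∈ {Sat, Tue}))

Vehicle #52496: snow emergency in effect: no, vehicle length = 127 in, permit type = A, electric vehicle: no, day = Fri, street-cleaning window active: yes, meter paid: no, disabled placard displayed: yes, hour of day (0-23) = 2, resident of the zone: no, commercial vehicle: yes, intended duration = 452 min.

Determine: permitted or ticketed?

Ticketed

Atomic conditions:
  hour of day (0-23) > 17: 2 > 17 is false
  NOT electric vehicle: no → true
  intended duration > 122 min: 452 > 122 is true
  NOT commercial vehicle: yes → false
  snow emergency in effect: no → false
  NOT disabled placard displayed: yes → false
  disabled placard displayed: yes → true
  permit type ∈ {C, none, visitor}: A is not in the set → false
  vehicle length > 244 in: 127 > 244 is false
  meter paid: no → false
  NOT street-cleaning window active: yes → false
  NOT resident of the zone: no → true
  day ∈ {Fri, Sun, Tue, Wed}: Fri is in the set → true
  day = Wed: Fri == Wed is false
  electric vehicle: no → false
  NOT meter paid: no → true
  intended duration = 419 min: 452 == 419 is false
  street-cleaning window active: yes → true
  day ∈ {Sat, Tue}: Fri is not in the set → false
Combine:
[1.1.1] false AND true = false
[1.1.2] exactly-one(true, false, false) = true
[1.1] false AND true = false
[1.2.1] false OR true OR false = true
[1.2.2] false AND false AND false = false
[1.2] true AND false = false
[1.3.1.1.1.1] true AND true = true
[1.3.1.1.1] NOT true = false
[1.3.1.1.2] exactly-one(false, false) = false
[1.3.1.1.3] true OR false = true
[1.3.1.1] false AND false AND true = false
[1.3.1] NOT false = true
[1.3] NOT true = false
[1.4] true → true = true
[1] false OR false OR false OR true = true
[2] exactly-one(false, false, false) = false
[root] true AND false = false
Overall: false → ticketed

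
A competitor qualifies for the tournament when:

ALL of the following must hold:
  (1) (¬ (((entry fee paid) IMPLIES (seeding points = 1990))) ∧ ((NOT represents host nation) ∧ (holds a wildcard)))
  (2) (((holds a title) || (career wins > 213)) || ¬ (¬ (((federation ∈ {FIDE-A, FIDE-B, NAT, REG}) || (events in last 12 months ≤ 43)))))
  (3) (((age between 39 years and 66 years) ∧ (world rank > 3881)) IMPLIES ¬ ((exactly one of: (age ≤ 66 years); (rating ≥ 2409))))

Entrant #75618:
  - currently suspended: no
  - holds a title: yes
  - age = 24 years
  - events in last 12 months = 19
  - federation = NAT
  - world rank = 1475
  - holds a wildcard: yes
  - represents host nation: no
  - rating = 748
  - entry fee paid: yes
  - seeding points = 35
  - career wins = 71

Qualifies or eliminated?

Atomic conditions:
  entry fee paid: yes → true
  seeding points = 1990: 35 == 1990 is false
  NOT represents host nation: no → true
  holds a wildcard: yes → true
  holds a title: yes → true
  career wins > 213: 71 > 213 is false
  federation ∈ {FIDE-A, FIDE-B, NAT, REG}: NAT is in the set → true
  events in last 12 months ≤ 43: 19 ≤ 43 is true
  age between 39 years and 66 years: 24 in [39, 66] is false
  world rank > 3881: 1475 > 3881 is false
  age ≤ 66 years: 24 ≤ 66 is true
  rating ≥ 2409: 748 ≥ 2409 is false
Combine:
[1.1.1] true → false = false
[1.1] NOT false = true
[1.2] true AND true = true
[1] true AND true = true
[2.1] true OR false = true
[2.2.1.1] true OR true = true
[2.2.1] NOT true = false
[2.2] NOT false = true
[2] true OR true = true
[3.1] false AND false = false
[3.2.1] exactly-one(true, false) = true
[3.2] NOT true = false
[3] false → false (antecedent false ⇒ implication holds) = true
[root] true AND true AND true = true
Overall: true → qualifies

Qualifies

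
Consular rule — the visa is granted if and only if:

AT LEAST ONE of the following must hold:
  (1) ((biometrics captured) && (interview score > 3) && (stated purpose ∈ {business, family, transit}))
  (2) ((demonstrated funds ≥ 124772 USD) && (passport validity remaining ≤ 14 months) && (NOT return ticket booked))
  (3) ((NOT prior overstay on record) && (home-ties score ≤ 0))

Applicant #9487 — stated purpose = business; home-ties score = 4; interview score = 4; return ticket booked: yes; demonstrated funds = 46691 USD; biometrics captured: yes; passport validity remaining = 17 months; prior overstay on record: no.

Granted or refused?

Granted

Atomic conditions:
  biometrics captured: yes → true
  interview score > 3: 4 > 3 is true
  stated purpose ∈ {business, family, transit}: business is in the set → true
  demonstrated funds ≥ 124772 USD: 46691 ≥ 124772 is false
  passport validity remaining ≤ 14 months: 17 ≤ 14 is false
  NOT return ticket booked: yes → false
  NOT prior overstay on record: no → true
  home-ties score ≤ 0: 4 ≤ 0 is false
Combine:
[1] true AND true AND true = true
[2] false AND false AND false = false
[3] true AND false = false
[root] true OR false OR false = true
Overall: true → granted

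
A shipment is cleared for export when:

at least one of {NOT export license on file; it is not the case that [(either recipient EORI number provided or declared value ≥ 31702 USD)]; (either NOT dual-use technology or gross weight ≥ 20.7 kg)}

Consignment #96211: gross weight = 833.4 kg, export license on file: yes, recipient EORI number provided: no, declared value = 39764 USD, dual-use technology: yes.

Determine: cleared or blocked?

Cleared

Atomic conditions:
  NOT export license on file: yes → false
  recipient EORI number provided: no → false
  declared value ≥ 31702 USD: 39764 ≥ 31702 is true
  NOT dual-use technology: yes → false
  gross weight ≥ 20.7 kg: 833.4 ≥ 20.7 is true
Combine:
[2.1] false OR true = true
[2] NOT true = false
[3] false OR true = true
[root] false OR false OR true = true
Overall: true → cleared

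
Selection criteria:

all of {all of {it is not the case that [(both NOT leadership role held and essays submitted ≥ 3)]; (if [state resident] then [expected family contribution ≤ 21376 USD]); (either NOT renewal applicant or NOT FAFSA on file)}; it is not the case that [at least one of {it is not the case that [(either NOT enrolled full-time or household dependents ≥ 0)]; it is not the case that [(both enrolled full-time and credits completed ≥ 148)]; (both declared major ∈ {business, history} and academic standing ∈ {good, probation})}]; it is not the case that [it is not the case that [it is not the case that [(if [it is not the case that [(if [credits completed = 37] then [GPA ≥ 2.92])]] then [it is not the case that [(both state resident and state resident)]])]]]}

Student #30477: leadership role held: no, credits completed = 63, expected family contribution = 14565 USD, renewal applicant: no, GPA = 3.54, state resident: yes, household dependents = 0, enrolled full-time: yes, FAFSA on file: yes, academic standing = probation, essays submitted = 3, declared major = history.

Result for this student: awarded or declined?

Declined

Atomic conditions:
  NOT leadership role held: no → true
  essays submitted ≥ 3: 3 ≥ 3 is true
  state resident: yes → true
  expected family contribution ≤ 21376 USD: 14565 ≤ 21376 is true
  NOT renewal applicant: no → true
  NOT FAFSA on file: yes → false
  NOT enrolled full-time: yes → false
  household dependents ≥ 0: 0 ≥ 0 is true
  enrolled full-time: yes → true
  credits completed ≥ 148: 63 ≥ 148 is false
  declared major ∈ {business, history}: history is in the set → true
  academic standing ∈ {good, probation}: probation is in the set → true
  credits completed = 37: 63 == 37 is false
  GPA ≥ 2.92: 3.54 ≥ 2.92 is true
Combine:
[1.1.1] true AND true = true
[1.1] NOT true = false
[1.2] true → true = true
[1.3] true OR false = true
[1] false AND true AND true = false
[2.1.1.1] false OR true = true
[2.1.1] NOT true = false
[2.1.2.1] true AND false = false
[2.1.2] NOT false = true
[2.1.3] true AND true = true
[2.1] false OR true OR true = true
[2] NOT true = false
[3.1.1.1.1.1] false → true (antecedent false ⇒ implication holds) = true
[3.1.1.1.1] NOT true = false
[3.1.1.1.2.1] true AND true = true
[3.1.1.1.2] NOT true = false
[3.1.1.1] false → false (antecedent false ⇒ implication holds) = true
[3.1.1] NOT true = false
[3.1] NOT false = true
[3] NOT true = false
[root] false AND false AND false = false
Overall: false → declined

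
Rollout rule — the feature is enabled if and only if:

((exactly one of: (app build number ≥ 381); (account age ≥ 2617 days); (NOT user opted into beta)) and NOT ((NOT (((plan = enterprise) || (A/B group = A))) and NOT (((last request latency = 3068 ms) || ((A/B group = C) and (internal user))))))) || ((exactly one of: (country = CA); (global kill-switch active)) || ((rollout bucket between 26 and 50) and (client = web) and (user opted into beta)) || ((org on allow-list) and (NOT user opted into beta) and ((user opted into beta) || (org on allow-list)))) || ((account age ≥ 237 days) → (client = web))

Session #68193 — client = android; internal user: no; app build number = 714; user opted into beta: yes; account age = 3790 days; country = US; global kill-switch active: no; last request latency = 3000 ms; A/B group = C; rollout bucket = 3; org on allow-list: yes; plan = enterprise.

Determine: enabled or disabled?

Atomic conditions:
  app build number ≥ 381: 714 ≥ 381 is true
  account age ≥ 2617 days: 3790 ≥ 2617 is true
  NOT user opted into beta: yes → false
  plan = enterprise: enterprise == enterprise is true
  A/B group = A: C == A is false
  last request latency = 3068 ms: 3000 == 3068 is false
  A/B group = C: C == C is true
  internal user: no → false
  country = CA: US == CA is false
  global kill-switch active: no → false
  rollout bucket between 26 and 50: 3 in [26, 50] is false
  client = web: android == web is false
  user opted into beta: yes → true
  org on allow-list: yes → true
  account age ≥ 237 days: 3790 ≥ 237 is true
Combine:
[1.1] exactly-one(true, true, false) = false
[1.2.1.1.1] true OR false = true
[1.2.1.1] NOT true = false
[1.2.1.2.1.2] true AND false = false
[1.2.1.2.1] false OR false = false
[1.2.1.2] NOT false = true
[1.2.1] false AND true = false
[1.2] NOT false = true
[1] false AND true = false
[2.1] exactly-one(false, false) = false
[2.2] false AND false AND true = false
[2.3.3] true OR true = true
[2.3] true AND false AND true = false
[2] false OR false OR false = false
[3] true → false = false
[root] false OR false OR false = false
Overall: false → disabled

Disabled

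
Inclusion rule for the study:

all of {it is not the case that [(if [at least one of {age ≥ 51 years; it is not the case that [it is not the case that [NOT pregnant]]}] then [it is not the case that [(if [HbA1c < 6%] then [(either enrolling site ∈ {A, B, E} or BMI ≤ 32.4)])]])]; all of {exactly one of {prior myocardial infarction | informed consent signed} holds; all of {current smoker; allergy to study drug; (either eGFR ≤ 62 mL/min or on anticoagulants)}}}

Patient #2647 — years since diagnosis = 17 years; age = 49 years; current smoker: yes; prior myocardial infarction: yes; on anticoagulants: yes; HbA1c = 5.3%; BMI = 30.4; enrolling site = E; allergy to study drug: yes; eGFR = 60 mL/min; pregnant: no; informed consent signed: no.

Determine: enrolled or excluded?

Atomic conditions:
  age ≥ 51 years: 49 ≥ 51 is false
  NOT pregnant: no → true
  HbA1c < 6%: 5.3 < 6 is true
  enrolling site ∈ {A, B, E}: E is in the set → true
  BMI ≤ 32.4: 30.4 ≤ 32.4 is true
  prior myocardial infarction: yes → true
  informed consent signed: no → false
  current smoker: yes → true
  allergy to study drug: yes → true
  eGFR ≤ 62 mL/min: 60 ≤ 62 is true
  on anticoagulants: yes → true
Combine:
[1.1.1.2.1] NOT true = false
[1.1.1.2] NOT false = true
[1.1.1] false OR true = true
[1.1.2.1.2] true OR true = true
[1.1.2.1] true → true = true
[1.1.2] NOT true = false
[1.1] true → false = false
[1] NOT false = true
[2.1] exactly-one(true, false) = true
[2.2.3] true OR true = true
[2.2] true AND true AND true = true
[2] true AND true = true
[root] true AND true = true
Overall: true → enrolled

Enrolled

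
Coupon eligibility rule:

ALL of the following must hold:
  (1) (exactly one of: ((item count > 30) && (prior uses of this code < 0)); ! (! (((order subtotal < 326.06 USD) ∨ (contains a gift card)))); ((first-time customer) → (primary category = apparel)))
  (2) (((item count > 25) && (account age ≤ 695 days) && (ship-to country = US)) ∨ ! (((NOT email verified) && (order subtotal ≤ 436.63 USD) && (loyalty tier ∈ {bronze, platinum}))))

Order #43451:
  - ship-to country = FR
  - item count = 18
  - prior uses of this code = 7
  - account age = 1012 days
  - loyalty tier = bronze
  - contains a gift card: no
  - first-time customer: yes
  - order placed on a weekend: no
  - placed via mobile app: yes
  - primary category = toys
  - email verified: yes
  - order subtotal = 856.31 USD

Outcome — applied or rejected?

Atomic conditions:
  item count > 30: 18 > 30 is false
  prior uses of this code < 0: 7 < 0 is false
  order subtotal < 326.06 USD: 856.31 < 326.06 is false
  contains a gift card: no → false
  first-time customer: yes → true
  primary category = apparel: toys == apparel is false
  item count > 25: 18 > 25 is false
  account age ≤ 695 days: 1012 ≤ 695 is false
  ship-to country = US: FR == US is false
  NOT email verified: yes → false
  order subtotal ≤ 436.63 USD: 856.31 ≤ 436.63 is false
  loyalty tier ∈ {bronze, platinum}: bronze is in the set → true
Combine:
[1.1] false AND false = false
[1.2.1.1] false OR false = false
[1.2.1] NOT false = true
[1.2] NOT true = false
[1.3] true → false = false
[1] exactly-one(false, false, false) = false
[2.1] false AND false AND false = false
[2.2.1] false AND false AND true = false
[2.2] NOT false = true
[2] false OR true = true
[root] false AND true = false
Overall: false → rejected

Rejected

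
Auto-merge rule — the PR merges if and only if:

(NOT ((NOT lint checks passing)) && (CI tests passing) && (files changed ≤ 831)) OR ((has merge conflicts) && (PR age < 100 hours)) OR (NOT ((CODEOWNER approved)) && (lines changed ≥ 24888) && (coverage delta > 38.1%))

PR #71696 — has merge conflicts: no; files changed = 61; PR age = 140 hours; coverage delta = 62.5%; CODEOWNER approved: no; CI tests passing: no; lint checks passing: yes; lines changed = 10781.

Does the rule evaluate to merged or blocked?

Blocked

Atomic conditions:
  NOT lint checks passing: yes → false
  CI tests passing: no → false
  files changed ≤ 831: 61 ≤ 831 is true
  has merge conflicts: no → false
  PR age < 100 hours: 140 < 100 is false
  CODEOWNER approved: no → false
  lines changed ≥ 24888: 10781 ≥ 24888 is false
  coverage delta > 38.1%: 62.5 > 38.1 is true
Combine:
[1.1] NOT false = true
[1] true AND false AND true = false
[2] false AND false = false
[3.1] NOT false = true
[3] true AND false AND true = false
[root] false OR false OR false = false
Overall: false → blocked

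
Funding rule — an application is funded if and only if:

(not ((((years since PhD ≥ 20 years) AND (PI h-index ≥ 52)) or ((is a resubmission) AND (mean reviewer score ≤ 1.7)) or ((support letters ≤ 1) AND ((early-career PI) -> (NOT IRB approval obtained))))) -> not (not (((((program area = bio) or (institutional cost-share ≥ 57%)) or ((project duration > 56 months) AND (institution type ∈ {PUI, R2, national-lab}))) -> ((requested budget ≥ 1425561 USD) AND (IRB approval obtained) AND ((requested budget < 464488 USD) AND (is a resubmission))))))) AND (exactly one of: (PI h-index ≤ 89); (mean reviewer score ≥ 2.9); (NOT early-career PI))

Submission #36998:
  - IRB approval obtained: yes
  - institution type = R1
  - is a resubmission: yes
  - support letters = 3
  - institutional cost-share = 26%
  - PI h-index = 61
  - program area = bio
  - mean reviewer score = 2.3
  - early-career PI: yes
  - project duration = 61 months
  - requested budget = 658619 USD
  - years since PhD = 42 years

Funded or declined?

Atomic conditions:
  years since PhD ≥ 20 years: 42 ≥ 20 is true
  PI h-index ≥ 52: 61 ≥ 52 is true
  is a resubmission: yes → true
  mean reviewer score ≤ 1.7: 2.3 ≤ 1.7 is false
  support letters ≤ 1: 3 ≤ 1 is false
  early-career PI: yes → true
  NOT IRB approval obtained: yes → false
  program area = bio: bio == bio is true
  institutional cost-share ≥ 57%: 26 ≥ 57 is false
  project duration > 56 months: 61 > 56 is true
  institution type ∈ {PUI, R2, national-lab}: R1 is not in the set → false
  requested budget ≥ 1425561 USD: 658619 ≥ 1425561 is false
  IRB approval obtained: yes → true
  requested budget < 464488 USD: 658619 < 464488 is false
  PI h-index ≤ 89: 61 ≤ 89 is true
  mean reviewer score ≥ 2.9: 2.3 ≥ 2.9 is false
  NOT early-career PI: yes → false
Combine:
[1.1.1.1] true AND true = true
[1.1.1.2] true AND false = false
[1.1.1.3.2] true → false = false
[1.1.1.3] false AND false = false
[1.1.1] true OR false OR false = true
[1.1] NOT true = false
[1.2.1.1.1.1] true OR false = true
[1.2.1.1.1.2] true AND false = false
[1.2.1.1.1] true OR false = true
[1.2.1.1.2.3] false AND true = false
[1.2.1.1.2] false AND true AND false = false
[1.2.1.1] true → false = false
[1.2.1] NOT false = true
[1.2] NOT true = false
[1] false → false (antecedent false ⇒ implication holds) = true
[2] exactly-one(true, false, false) = true
[root] true AND true = true
Overall: true → funded

Funded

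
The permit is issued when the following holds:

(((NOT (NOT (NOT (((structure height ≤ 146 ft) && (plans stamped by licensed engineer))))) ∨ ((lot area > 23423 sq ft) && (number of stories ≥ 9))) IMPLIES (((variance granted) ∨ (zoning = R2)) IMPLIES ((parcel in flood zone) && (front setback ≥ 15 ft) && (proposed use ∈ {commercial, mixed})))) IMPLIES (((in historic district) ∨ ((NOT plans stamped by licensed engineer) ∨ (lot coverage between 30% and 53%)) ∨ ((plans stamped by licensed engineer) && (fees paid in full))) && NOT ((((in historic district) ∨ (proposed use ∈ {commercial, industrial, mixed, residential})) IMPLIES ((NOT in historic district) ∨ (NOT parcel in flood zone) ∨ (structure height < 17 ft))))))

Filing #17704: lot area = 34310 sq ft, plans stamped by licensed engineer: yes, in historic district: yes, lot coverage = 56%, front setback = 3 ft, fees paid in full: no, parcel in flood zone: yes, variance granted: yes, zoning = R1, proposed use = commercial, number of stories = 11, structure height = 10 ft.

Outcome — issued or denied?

Issued

Atomic conditions:
  structure height ≤ 146 ft: 10 ≤ 146 is true
  plans stamped by licensed engineer: yes → true
  lot area > 23423 sq ft: 34310 > 23423 is true
  number of stories ≥ 9: 11 ≥ 9 is true
  variance granted: yes → true
  zoning = R2: R1 == R2 is false
  parcel in flood zone: yes → true
  front setback ≥ 15 ft: 3 ≥ 15 is false
  proposed use ∈ {commercial, mixed}: commercial is in the set → true
  in historic district: yes → true
  NOT plans stamped by licensed engineer: yes → false
  lot coverage between 30% and 53%: 56 in [30, 53] is false
  fees paid in full: no → false
  proposed use ∈ {commercial, industrial, mixed, residential}: commercial is in the set → true
  NOT in historic district: yes → false
  NOT parcel in flood zone: yes → false
  structure height < 17 ft: 10 < 17 is true
Combine:
[1.1.1.1.1.1] true AND true = true
[1.1.1.1.1] NOT true = false
[1.1.1.1] NOT false = true
[1.1.1] NOT true = false
[1.1.2] true AND true = true
[1.1] false OR true = true
[1.2.1] true OR false = true
[1.2.2] true AND false AND true = false
[1.2] true → false = false
[1] true → false = false
[2.1.2] false OR false = false
[2.1.3] true AND false = false
[2.1] true OR false OR false = true
[2.2.1.1] true OR true = true
[2.2.1.2] false OR false OR true = true
[2.2.1] true → true = true
[2.2] NOT true = false
[2] true AND false = false
[root] false → false (antecedent false ⇒ implication holds) = true
Overall: true → issued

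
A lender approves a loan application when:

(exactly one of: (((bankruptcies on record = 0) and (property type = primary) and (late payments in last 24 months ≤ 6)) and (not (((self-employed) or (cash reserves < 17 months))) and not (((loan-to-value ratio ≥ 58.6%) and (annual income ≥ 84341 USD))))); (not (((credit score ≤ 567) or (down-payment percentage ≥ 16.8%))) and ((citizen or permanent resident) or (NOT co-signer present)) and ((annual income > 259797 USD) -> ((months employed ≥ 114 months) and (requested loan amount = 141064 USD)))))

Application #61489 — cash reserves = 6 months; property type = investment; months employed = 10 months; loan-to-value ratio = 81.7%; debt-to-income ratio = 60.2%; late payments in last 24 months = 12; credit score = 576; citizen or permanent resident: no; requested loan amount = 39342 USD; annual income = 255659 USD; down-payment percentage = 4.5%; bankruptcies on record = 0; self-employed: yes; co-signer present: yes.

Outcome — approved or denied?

Atomic conditions:
  bankruptcies on record = 0: 0 == 0 is true
  property type = primary: investment == primary is false
  late payments in last 24 months ≤ 6: 12 ≤ 6 is false
  self-employed: yes → true
  cash reserves < 17 months: 6 < 17 is true
  loan-to-value ratio ≥ 58.6%: 81.7 ≥ 58.6 is true
  annual income ≥ 84341 USD: 255659 ≥ 84341 is true
  credit score ≤ 567: 576 ≤ 567 is false
  down-payment percentage ≥ 16.8%: 4.5 ≥ 16.8 is false
  citizen or permanent resident: no → false
  NOT co-signer present: yes → false
  annual income > 259797 USD: 255659 > 259797 is false
  months employed ≥ 114 months: 10 ≥ 114 is false
  requested loan amount = 141064 USD: 39342 == 141064 is false
Combine:
[1.1] true AND false AND false = false
[1.2.1.1] true OR true = true
[1.2.1] NOT true = false
[1.2.2.1] true AND true = true
[1.2.2] NOT true = false
[1.2] false AND false = false
[1] false AND false = false
[2.1.1] false OR false = false
[2.1] NOT false = true
[2.2] false OR false = false
[2.3.2] false AND false = false
[2.3] false → false (antecedent false ⇒ implication holds) = true
[2] true AND false AND true = false
[root] exactly-one(false, false) = false
Overall: false → denied

Denied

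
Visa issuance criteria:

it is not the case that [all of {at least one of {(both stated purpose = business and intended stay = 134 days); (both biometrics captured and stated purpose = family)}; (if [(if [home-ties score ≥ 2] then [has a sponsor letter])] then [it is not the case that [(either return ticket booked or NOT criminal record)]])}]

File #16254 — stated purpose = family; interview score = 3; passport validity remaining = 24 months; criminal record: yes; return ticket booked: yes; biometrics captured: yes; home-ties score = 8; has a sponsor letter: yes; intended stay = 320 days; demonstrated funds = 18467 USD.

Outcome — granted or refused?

Atomic conditions:
  stated purpose = business: family == business is false
  intended stay = 134 days: 320 == 134 is false
  biometrics captured: yes → true
  stated purpose = family: family == family is true
  home-ties score ≥ 2: 8 ≥ 2 is true
  has a sponsor letter: yes → true
  return ticket booked: yes → true
  NOT criminal record: yes → false
Combine:
[1.1.1] false AND false = false
[1.1.2] true AND true = true
[1.1] false OR true = true
[1.2.1] true → true = true
[1.2.2.1] true OR false = true
[1.2.2] NOT true = false
[1.2] true → false = false
[1] true AND false = false
[root] NOT false = true
Overall: true → granted

Granted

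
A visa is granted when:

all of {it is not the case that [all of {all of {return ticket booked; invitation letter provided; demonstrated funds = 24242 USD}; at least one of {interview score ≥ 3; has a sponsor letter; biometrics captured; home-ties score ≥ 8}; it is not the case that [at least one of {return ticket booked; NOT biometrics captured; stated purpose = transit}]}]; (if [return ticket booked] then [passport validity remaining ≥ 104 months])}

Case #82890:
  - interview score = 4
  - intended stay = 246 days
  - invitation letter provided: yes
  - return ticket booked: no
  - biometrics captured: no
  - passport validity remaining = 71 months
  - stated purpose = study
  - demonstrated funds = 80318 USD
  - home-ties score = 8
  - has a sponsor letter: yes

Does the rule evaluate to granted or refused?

Granted

Atomic conditions:
  return ticket booked: no → false
  invitation letter provided: yes → true
  demonstrated funds = 24242 USD: 80318 == 24242 is false
  interview score ≥ 3: 4 ≥ 3 is true
  has a sponsor letter: yes → true
  biometrics captured: no → false
  home-ties score ≥ 8: 8 ≥ 8 is true
  NOT biometrics captured: no → true
  stated purpose = transit: study == transit is false
  passport validity remaining ≥ 104 months: 71 ≥ 104 is false
Combine:
[1.1.1] false AND true AND false = false
[1.1.2] true OR true OR false OR true = true
[1.1.3.1] false OR true OR false = true
[1.1.3] NOT true = false
[1.1] false AND true AND false = false
[1] NOT false = true
[2] false → false (antecedent false ⇒ implication holds) = true
[root] true AND true = true
Overall: true → granted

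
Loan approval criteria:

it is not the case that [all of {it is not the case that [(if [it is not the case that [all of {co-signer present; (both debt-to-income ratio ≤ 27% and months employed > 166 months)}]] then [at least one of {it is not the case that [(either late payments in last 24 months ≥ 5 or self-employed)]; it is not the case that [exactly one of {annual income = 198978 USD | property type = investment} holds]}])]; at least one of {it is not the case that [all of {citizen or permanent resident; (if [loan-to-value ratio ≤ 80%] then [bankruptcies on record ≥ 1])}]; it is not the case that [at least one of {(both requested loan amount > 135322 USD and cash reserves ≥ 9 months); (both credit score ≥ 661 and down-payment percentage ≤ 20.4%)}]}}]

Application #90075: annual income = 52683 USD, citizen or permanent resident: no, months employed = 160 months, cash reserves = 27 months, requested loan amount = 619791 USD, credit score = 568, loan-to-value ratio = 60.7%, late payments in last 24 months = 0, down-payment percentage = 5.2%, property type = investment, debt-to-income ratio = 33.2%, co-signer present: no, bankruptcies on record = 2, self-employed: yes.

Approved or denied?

Atomic conditions:
  co-signer present: no → false
  debt-to-income ratio ≤ 27%: 33.2 ≤ 27 is false
  months employed > 166 months: 160 > 166 is false
  late payments in last 24 months ≥ 5: 0 ≥ 5 is false
  self-employed: yes → true
  annual income = 198978 USD: 52683 == 198978 is false
  property type = investment: investment == investment is true
  citizen or permanent resident: no → false
  loan-to-value ratio ≤ 80%: 60.7 ≤ 80 is true
  bankruptcies on record ≥ 1: 2 ≥ 1 is true
  requested loan amount > 135322 USD: 619791 > 135322 is true
  cash reserves ≥ 9 months: 27 ≥ 9 is true
  credit score ≥ 661: 568 ≥ 661 is false
  down-payment percentage ≤ 20.4%: 5.2 ≤ 20.4 is true
Combine:
[1.1.1.1.1.2] false AND false = false
[1.1.1.1.1] false AND false = false
[1.1.1.1] NOT false = true
[1.1.1.2.1.1] false OR true = true
[1.1.1.2.1] NOT true = false
[1.1.1.2.2.1] exactly-one(false, true) = true
[1.1.1.2.2] NOT true = false
[1.1.1.2] false OR false = false
[1.1.1] true → false = false
[1.1] NOT false = true
[1.2.1.1.2] true → true = true
[1.2.1.1] false AND true = false
[1.2.1] NOT false = true
[1.2.2.1.1] true AND true = true
[1.2.2.1.2] false AND true = false
[1.2.2.1] true OR false = true
[1.2.2] NOT true = false
[1.2] true OR false = true
[1] true AND true = true
[root] NOT true = false
Overall: false → denied

Denied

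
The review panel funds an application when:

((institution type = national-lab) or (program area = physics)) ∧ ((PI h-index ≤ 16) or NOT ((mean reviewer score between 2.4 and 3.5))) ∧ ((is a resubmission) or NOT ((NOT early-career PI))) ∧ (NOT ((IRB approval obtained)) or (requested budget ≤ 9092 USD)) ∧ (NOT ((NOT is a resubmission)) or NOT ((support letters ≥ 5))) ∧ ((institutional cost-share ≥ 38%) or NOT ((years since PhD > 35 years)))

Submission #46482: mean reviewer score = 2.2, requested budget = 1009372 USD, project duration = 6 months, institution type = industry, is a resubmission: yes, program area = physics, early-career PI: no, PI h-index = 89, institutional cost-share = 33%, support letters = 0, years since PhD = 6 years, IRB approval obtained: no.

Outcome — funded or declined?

Atomic conditions:
  institution type = national-lab: industry == national-lab is false
  program area = physics: physics == physics is true
  PI h-index ≤ 16: 89 ≤ 16 is false
  mean reviewer score between 2.4 and 3.5: 2.2 in [2.4, 3.5] is false
  is a resubmission: yes → true
  NOT early-career PI: no → true
  IRB approval obtained: no → false
  requested budget ≤ 9092 USD: 1009372 ≤ 9092 is false
  NOT is a resubmission: yes → false
  support letters ≥ 5: 0 ≥ 5 is false
  institutional cost-share ≥ 38%: 33 ≥ 38 is false
  years since PhD > 35 years: 6 > 35 is false
Combine:
[1] false OR true = true
[2.2] NOT false = true
[2] false OR true = true
[3.2] NOT true = false
[3] true OR false = true
[4.1] NOT false = true
[4] true OR false = true
[5.1] NOT false = true
[5.2] NOT false = true
[5] true OR true = true
[6.2] NOT false = true
[6] false OR true = true
[root] true AND true AND true AND true AND true AND true = true
Overall: true → funded

Funded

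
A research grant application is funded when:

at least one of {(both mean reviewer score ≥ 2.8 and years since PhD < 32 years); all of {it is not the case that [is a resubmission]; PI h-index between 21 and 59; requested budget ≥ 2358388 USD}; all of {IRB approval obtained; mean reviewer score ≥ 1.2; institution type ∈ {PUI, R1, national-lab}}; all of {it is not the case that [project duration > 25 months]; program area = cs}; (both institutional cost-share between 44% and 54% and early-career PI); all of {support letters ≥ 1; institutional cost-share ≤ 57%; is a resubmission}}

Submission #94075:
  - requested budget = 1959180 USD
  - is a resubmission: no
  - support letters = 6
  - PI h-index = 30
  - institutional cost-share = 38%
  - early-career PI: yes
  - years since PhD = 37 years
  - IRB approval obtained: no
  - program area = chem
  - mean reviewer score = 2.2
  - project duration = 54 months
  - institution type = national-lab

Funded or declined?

Atomic conditions:
  mean reviewer score ≥ 2.8: 2.2 ≥ 2.8 is false
  years since PhD < 32 years: 37 < 32 is false
  is a resubmission: no → false
  PI h-index between 21 and 59: 30 in [21, 59] is true
  requested budget ≥ 2358388 USD: 1959180 ≥ 2358388 is false
  IRB approval obtained: no → false
  mean reviewer score ≥ 1.2: 2.2 ≥ 1.2 is true
  institution type ∈ {PUI, R1, national-lab}: national-lab is in the set → true
  project duration > 25 months: 54 > 25 is true
  program area = cs: chem == cs is false
  institutional cost-share between 44% and 54%: 38 in [44, 54] is false
  early-career PI: yes → true
  support letters ≥ 1: 6 ≥ 1 is true
  institutional cost-share ≤ 57%: 38 ≤ 57 is true
Combine:
[1] false AND false = false
[2.1] NOT false = true
[2] true AND true AND false = false
[3] false AND true AND true = false
[4.1] NOT true = false
[4] false AND false = false
[5] false AND true = false
[6] true AND true AND false = false
[root] false OR false OR false OR false OR false OR false = false
Overall: false → declined

Declined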